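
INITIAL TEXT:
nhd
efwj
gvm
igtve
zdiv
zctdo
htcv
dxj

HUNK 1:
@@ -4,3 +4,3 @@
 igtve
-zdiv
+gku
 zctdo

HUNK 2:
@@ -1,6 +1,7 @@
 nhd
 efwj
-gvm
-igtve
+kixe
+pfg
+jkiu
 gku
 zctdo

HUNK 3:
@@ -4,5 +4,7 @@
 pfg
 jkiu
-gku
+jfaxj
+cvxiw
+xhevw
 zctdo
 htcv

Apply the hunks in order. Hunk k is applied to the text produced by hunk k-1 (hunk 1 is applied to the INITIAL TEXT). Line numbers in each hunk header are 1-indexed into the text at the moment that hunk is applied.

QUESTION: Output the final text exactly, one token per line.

Answer: nhd
efwj
kixe
pfg
jkiu
jfaxj
cvxiw
xhevw
zctdo
htcv
dxj

Derivation:
Hunk 1: at line 4 remove [zdiv] add [gku] -> 8 lines: nhd efwj gvm igtve gku zctdo htcv dxj
Hunk 2: at line 1 remove [gvm,igtve] add [kixe,pfg,jkiu] -> 9 lines: nhd efwj kixe pfg jkiu gku zctdo htcv dxj
Hunk 3: at line 4 remove [gku] add [jfaxj,cvxiw,xhevw] -> 11 lines: nhd efwj kixe pfg jkiu jfaxj cvxiw xhevw zctdo htcv dxj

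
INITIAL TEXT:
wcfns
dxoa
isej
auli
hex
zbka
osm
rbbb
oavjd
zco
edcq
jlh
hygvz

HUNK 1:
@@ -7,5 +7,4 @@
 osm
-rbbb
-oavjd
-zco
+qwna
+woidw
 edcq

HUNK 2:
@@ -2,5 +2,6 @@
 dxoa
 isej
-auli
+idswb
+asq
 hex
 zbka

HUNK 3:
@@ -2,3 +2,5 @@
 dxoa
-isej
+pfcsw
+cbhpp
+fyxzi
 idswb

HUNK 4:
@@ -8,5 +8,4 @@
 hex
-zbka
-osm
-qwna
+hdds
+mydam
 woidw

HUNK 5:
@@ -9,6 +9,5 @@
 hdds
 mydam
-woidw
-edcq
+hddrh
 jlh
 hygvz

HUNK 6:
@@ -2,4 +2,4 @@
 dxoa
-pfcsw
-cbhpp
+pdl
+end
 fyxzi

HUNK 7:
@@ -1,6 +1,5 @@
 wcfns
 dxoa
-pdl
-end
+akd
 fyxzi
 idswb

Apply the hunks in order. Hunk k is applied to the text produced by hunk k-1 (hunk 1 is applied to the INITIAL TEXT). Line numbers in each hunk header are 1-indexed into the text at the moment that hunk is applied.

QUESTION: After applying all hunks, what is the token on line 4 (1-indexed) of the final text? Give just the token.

Answer: fyxzi

Derivation:
Hunk 1: at line 7 remove [rbbb,oavjd,zco] add [qwna,woidw] -> 12 lines: wcfns dxoa isej auli hex zbka osm qwna woidw edcq jlh hygvz
Hunk 2: at line 2 remove [auli] add [idswb,asq] -> 13 lines: wcfns dxoa isej idswb asq hex zbka osm qwna woidw edcq jlh hygvz
Hunk 3: at line 2 remove [isej] add [pfcsw,cbhpp,fyxzi] -> 15 lines: wcfns dxoa pfcsw cbhpp fyxzi idswb asq hex zbka osm qwna woidw edcq jlh hygvz
Hunk 4: at line 8 remove [zbka,osm,qwna] add [hdds,mydam] -> 14 lines: wcfns dxoa pfcsw cbhpp fyxzi idswb asq hex hdds mydam woidw edcq jlh hygvz
Hunk 5: at line 9 remove [woidw,edcq] add [hddrh] -> 13 lines: wcfns dxoa pfcsw cbhpp fyxzi idswb asq hex hdds mydam hddrh jlh hygvz
Hunk 6: at line 2 remove [pfcsw,cbhpp] add [pdl,end] -> 13 lines: wcfns dxoa pdl end fyxzi idswb asq hex hdds mydam hddrh jlh hygvz
Hunk 7: at line 1 remove [pdl,end] add [akd] -> 12 lines: wcfns dxoa akd fyxzi idswb asq hex hdds mydam hddrh jlh hygvz
Final line 4: fyxzi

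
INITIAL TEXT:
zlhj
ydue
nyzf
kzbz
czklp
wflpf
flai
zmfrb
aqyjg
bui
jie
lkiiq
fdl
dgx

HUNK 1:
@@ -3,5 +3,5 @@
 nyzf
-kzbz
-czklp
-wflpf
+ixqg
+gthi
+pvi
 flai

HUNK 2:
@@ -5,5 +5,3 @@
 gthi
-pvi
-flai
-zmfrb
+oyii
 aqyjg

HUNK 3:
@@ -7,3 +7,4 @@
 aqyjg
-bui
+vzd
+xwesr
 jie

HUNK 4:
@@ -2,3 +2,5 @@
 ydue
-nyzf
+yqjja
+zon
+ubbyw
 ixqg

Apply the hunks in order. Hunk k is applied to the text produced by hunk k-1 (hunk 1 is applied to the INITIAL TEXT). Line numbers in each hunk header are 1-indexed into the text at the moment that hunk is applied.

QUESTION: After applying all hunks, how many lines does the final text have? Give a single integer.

Hunk 1: at line 3 remove [kzbz,czklp,wflpf] add [ixqg,gthi,pvi] -> 14 lines: zlhj ydue nyzf ixqg gthi pvi flai zmfrb aqyjg bui jie lkiiq fdl dgx
Hunk 2: at line 5 remove [pvi,flai,zmfrb] add [oyii] -> 12 lines: zlhj ydue nyzf ixqg gthi oyii aqyjg bui jie lkiiq fdl dgx
Hunk 3: at line 7 remove [bui] add [vzd,xwesr] -> 13 lines: zlhj ydue nyzf ixqg gthi oyii aqyjg vzd xwesr jie lkiiq fdl dgx
Hunk 4: at line 2 remove [nyzf] add [yqjja,zon,ubbyw] -> 15 lines: zlhj ydue yqjja zon ubbyw ixqg gthi oyii aqyjg vzd xwesr jie lkiiq fdl dgx
Final line count: 15

Answer: 15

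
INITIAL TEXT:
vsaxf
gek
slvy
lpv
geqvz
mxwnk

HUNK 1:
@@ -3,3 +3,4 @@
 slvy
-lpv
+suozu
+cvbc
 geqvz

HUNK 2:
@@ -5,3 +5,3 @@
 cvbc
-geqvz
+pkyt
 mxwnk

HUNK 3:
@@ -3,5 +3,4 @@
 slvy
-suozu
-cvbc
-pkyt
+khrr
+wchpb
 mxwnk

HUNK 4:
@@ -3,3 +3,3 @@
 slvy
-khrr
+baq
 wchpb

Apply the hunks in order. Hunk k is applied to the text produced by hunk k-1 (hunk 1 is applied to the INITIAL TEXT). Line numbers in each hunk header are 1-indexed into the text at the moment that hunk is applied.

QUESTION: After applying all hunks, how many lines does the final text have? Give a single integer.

Answer: 6

Derivation:
Hunk 1: at line 3 remove [lpv] add [suozu,cvbc] -> 7 lines: vsaxf gek slvy suozu cvbc geqvz mxwnk
Hunk 2: at line 5 remove [geqvz] add [pkyt] -> 7 lines: vsaxf gek slvy suozu cvbc pkyt mxwnk
Hunk 3: at line 3 remove [suozu,cvbc,pkyt] add [khrr,wchpb] -> 6 lines: vsaxf gek slvy khrr wchpb mxwnk
Hunk 4: at line 3 remove [khrr] add [baq] -> 6 lines: vsaxf gek slvy baq wchpb mxwnk
Final line count: 6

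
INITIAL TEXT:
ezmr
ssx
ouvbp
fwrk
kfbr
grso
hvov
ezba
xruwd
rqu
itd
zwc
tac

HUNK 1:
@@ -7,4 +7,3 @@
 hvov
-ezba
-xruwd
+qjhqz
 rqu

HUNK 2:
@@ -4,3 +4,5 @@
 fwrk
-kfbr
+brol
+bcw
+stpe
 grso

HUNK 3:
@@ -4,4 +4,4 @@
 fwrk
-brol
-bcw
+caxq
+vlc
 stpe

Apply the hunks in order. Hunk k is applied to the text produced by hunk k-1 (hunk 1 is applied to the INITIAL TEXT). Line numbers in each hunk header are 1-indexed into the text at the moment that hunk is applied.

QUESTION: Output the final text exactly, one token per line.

Answer: ezmr
ssx
ouvbp
fwrk
caxq
vlc
stpe
grso
hvov
qjhqz
rqu
itd
zwc
tac

Derivation:
Hunk 1: at line 7 remove [ezba,xruwd] add [qjhqz] -> 12 lines: ezmr ssx ouvbp fwrk kfbr grso hvov qjhqz rqu itd zwc tac
Hunk 2: at line 4 remove [kfbr] add [brol,bcw,stpe] -> 14 lines: ezmr ssx ouvbp fwrk brol bcw stpe grso hvov qjhqz rqu itd zwc tac
Hunk 3: at line 4 remove [brol,bcw] add [caxq,vlc] -> 14 lines: ezmr ssx ouvbp fwrk caxq vlc stpe grso hvov qjhqz rqu itd zwc tac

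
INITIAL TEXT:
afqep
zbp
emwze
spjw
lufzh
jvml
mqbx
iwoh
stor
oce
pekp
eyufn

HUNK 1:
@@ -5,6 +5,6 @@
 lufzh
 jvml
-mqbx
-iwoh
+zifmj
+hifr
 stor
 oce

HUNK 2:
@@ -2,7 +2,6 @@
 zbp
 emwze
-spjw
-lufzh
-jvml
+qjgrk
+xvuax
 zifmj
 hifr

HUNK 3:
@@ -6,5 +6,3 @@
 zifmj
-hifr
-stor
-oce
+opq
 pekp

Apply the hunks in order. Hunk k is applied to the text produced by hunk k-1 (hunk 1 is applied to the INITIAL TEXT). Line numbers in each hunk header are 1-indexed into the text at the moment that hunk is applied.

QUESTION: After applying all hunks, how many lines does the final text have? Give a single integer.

Hunk 1: at line 5 remove [mqbx,iwoh] add [zifmj,hifr] -> 12 lines: afqep zbp emwze spjw lufzh jvml zifmj hifr stor oce pekp eyufn
Hunk 2: at line 2 remove [spjw,lufzh,jvml] add [qjgrk,xvuax] -> 11 lines: afqep zbp emwze qjgrk xvuax zifmj hifr stor oce pekp eyufn
Hunk 3: at line 6 remove [hifr,stor,oce] add [opq] -> 9 lines: afqep zbp emwze qjgrk xvuax zifmj opq pekp eyufn
Final line count: 9

Answer: 9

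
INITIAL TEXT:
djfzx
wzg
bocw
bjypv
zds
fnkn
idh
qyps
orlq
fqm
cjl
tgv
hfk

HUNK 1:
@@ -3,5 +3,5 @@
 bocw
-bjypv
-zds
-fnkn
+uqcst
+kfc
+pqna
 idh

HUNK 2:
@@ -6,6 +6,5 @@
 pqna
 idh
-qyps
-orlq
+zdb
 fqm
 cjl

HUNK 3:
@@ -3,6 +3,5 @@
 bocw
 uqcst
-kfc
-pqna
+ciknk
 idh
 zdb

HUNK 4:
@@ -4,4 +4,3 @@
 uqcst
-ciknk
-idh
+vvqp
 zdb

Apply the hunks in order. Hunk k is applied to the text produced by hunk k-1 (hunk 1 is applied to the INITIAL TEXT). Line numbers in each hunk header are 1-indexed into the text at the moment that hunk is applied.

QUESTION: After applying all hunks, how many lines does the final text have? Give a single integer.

Hunk 1: at line 3 remove [bjypv,zds,fnkn] add [uqcst,kfc,pqna] -> 13 lines: djfzx wzg bocw uqcst kfc pqna idh qyps orlq fqm cjl tgv hfk
Hunk 2: at line 6 remove [qyps,orlq] add [zdb] -> 12 lines: djfzx wzg bocw uqcst kfc pqna idh zdb fqm cjl tgv hfk
Hunk 3: at line 3 remove [kfc,pqna] add [ciknk] -> 11 lines: djfzx wzg bocw uqcst ciknk idh zdb fqm cjl tgv hfk
Hunk 4: at line 4 remove [ciknk,idh] add [vvqp] -> 10 lines: djfzx wzg bocw uqcst vvqp zdb fqm cjl tgv hfk
Final line count: 10

Answer: 10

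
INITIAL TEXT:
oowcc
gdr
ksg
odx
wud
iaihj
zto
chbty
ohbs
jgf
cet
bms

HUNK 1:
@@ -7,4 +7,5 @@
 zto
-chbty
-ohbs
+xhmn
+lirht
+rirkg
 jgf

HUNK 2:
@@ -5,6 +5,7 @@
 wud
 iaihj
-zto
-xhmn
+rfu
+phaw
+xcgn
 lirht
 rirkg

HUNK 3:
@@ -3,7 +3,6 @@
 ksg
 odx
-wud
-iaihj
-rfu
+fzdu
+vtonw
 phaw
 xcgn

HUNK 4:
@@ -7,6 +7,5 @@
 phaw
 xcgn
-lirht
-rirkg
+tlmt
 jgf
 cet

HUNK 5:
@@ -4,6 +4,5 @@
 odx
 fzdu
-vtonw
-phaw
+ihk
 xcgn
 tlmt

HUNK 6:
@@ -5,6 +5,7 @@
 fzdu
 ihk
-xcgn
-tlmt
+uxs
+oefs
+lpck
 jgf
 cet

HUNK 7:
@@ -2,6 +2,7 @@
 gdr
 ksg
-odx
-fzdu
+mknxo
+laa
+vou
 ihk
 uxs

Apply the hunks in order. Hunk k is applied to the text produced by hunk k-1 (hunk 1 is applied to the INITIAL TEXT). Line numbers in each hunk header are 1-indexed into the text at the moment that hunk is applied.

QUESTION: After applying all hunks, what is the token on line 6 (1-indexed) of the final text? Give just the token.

Answer: vou

Derivation:
Hunk 1: at line 7 remove [chbty,ohbs] add [xhmn,lirht,rirkg] -> 13 lines: oowcc gdr ksg odx wud iaihj zto xhmn lirht rirkg jgf cet bms
Hunk 2: at line 5 remove [zto,xhmn] add [rfu,phaw,xcgn] -> 14 lines: oowcc gdr ksg odx wud iaihj rfu phaw xcgn lirht rirkg jgf cet bms
Hunk 3: at line 3 remove [wud,iaihj,rfu] add [fzdu,vtonw] -> 13 lines: oowcc gdr ksg odx fzdu vtonw phaw xcgn lirht rirkg jgf cet bms
Hunk 4: at line 7 remove [lirht,rirkg] add [tlmt] -> 12 lines: oowcc gdr ksg odx fzdu vtonw phaw xcgn tlmt jgf cet bms
Hunk 5: at line 4 remove [vtonw,phaw] add [ihk] -> 11 lines: oowcc gdr ksg odx fzdu ihk xcgn tlmt jgf cet bms
Hunk 6: at line 5 remove [xcgn,tlmt] add [uxs,oefs,lpck] -> 12 lines: oowcc gdr ksg odx fzdu ihk uxs oefs lpck jgf cet bms
Hunk 7: at line 2 remove [odx,fzdu] add [mknxo,laa,vou] -> 13 lines: oowcc gdr ksg mknxo laa vou ihk uxs oefs lpck jgf cet bms
Final line 6: vou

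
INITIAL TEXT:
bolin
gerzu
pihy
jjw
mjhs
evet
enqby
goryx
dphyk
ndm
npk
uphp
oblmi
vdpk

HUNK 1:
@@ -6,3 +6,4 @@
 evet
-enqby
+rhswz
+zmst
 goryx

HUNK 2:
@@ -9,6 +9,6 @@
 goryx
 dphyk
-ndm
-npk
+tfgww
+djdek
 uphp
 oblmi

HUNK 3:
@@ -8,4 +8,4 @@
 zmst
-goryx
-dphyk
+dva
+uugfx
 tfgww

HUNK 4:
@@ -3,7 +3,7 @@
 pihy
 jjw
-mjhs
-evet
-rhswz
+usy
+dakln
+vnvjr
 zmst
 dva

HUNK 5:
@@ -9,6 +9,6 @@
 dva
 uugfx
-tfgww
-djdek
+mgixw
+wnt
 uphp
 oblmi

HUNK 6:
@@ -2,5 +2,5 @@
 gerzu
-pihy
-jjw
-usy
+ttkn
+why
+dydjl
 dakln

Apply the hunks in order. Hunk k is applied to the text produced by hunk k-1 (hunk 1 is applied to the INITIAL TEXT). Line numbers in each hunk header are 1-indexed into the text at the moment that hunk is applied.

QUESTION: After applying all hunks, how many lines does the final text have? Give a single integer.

Answer: 15

Derivation:
Hunk 1: at line 6 remove [enqby] add [rhswz,zmst] -> 15 lines: bolin gerzu pihy jjw mjhs evet rhswz zmst goryx dphyk ndm npk uphp oblmi vdpk
Hunk 2: at line 9 remove [ndm,npk] add [tfgww,djdek] -> 15 lines: bolin gerzu pihy jjw mjhs evet rhswz zmst goryx dphyk tfgww djdek uphp oblmi vdpk
Hunk 3: at line 8 remove [goryx,dphyk] add [dva,uugfx] -> 15 lines: bolin gerzu pihy jjw mjhs evet rhswz zmst dva uugfx tfgww djdek uphp oblmi vdpk
Hunk 4: at line 3 remove [mjhs,evet,rhswz] add [usy,dakln,vnvjr] -> 15 lines: bolin gerzu pihy jjw usy dakln vnvjr zmst dva uugfx tfgww djdek uphp oblmi vdpk
Hunk 5: at line 9 remove [tfgww,djdek] add [mgixw,wnt] -> 15 lines: bolin gerzu pihy jjw usy dakln vnvjr zmst dva uugfx mgixw wnt uphp oblmi vdpk
Hunk 6: at line 2 remove [pihy,jjw,usy] add [ttkn,why,dydjl] -> 15 lines: bolin gerzu ttkn why dydjl dakln vnvjr zmst dva uugfx mgixw wnt uphp oblmi vdpk
Final line count: 15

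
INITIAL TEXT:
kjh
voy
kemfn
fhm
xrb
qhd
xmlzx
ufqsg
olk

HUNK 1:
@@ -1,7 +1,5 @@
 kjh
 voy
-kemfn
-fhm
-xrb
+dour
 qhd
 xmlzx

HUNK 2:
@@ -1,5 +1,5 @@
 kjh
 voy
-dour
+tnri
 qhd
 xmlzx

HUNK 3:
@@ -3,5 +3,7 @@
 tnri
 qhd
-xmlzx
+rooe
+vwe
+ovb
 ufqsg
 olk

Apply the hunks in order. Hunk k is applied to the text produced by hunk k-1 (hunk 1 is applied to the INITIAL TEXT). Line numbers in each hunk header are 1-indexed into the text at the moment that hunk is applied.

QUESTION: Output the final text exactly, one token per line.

Answer: kjh
voy
tnri
qhd
rooe
vwe
ovb
ufqsg
olk

Derivation:
Hunk 1: at line 1 remove [kemfn,fhm,xrb] add [dour] -> 7 lines: kjh voy dour qhd xmlzx ufqsg olk
Hunk 2: at line 1 remove [dour] add [tnri] -> 7 lines: kjh voy tnri qhd xmlzx ufqsg olk
Hunk 3: at line 3 remove [xmlzx] add [rooe,vwe,ovb] -> 9 lines: kjh voy tnri qhd rooe vwe ovb ufqsg olk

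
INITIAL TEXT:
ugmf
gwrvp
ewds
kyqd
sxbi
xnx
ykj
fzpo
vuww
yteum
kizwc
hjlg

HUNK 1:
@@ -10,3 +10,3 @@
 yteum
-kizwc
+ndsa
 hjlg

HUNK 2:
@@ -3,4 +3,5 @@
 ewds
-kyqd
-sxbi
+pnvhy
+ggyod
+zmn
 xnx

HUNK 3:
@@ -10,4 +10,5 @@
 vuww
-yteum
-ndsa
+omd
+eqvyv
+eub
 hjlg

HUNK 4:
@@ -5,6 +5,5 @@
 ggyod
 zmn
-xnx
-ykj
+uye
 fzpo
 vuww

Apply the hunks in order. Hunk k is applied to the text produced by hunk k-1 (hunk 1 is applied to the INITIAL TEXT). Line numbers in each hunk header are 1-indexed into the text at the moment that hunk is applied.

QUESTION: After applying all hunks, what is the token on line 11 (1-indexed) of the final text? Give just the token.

Hunk 1: at line 10 remove [kizwc] add [ndsa] -> 12 lines: ugmf gwrvp ewds kyqd sxbi xnx ykj fzpo vuww yteum ndsa hjlg
Hunk 2: at line 3 remove [kyqd,sxbi] add [pnvhy,ggyod,zmn] -> 13 lines: ugmf gwrvp ewds pnvhy ggyod zmn xnx ykj fzpo vuww yteum ndsa hjlg
Hunk 3: at line 10 remove [yteum,ndsa] add [omd,eqvyv,eub] -> 14 lines: ugmf gwrvp ewds pnvhy ggyod zmn xnx ykj fzpo vuww omd eqvyv eub hjlg
Hunk 4: at line 5 remove [xnx,ykj] add [uye] -> 13 lines: ugmf gwrvp ewds pnvhy ggyod zmn uye fzpo vuww omd eqvyv eub hjlg
Final line 11: eqvyv

Answer: eqvyv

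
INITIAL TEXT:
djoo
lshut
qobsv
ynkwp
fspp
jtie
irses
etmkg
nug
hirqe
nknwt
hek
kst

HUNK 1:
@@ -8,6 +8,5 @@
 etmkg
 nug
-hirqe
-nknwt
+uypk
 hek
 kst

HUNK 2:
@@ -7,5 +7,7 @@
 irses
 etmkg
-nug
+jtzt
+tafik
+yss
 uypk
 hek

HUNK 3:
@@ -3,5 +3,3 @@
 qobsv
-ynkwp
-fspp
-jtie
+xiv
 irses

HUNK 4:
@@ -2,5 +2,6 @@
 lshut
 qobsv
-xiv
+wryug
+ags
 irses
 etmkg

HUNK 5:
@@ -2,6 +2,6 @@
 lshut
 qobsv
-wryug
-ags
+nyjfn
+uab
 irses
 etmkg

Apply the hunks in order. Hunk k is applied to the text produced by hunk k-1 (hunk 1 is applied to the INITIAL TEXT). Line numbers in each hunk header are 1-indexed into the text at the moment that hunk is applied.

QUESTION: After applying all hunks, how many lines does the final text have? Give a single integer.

Hunk 1: at line 8 remove [hirqe,nknwt] add [uypk] -> 12 lines: djoo lshut qobsv ynkwp fspp jtie irses etmkg nug uypk hek kst
Hunk 2: at line 7 remove [nug] add [jtzt,tafik,yss] -> 14 lines: djoo lshut qobsv ynkwp fspp jtie irses etmkg jtzt tafik yss uypk hek kst
Hunk 3: at line 3 remove [ynkwp,fspp,jtie] add [xiv] -> 12 lines: djoo lshut qobsv xiv irses etmkg jtzt tafik yss uypk hek kst
Hunk 4: at line 2 remove [xiv] add [wryug,ags] -> 13 lines: djoo lshut qobsv wryug ags irses etmkg jtzt tafik yss uypk hek kst
Hunk 5: at line 2 remove [wryug,ags] add [nyjfn,uab] -> 13 lines: djoo lshut qobsv nyjfn uab irses etmkg jtzt tafik yss uypk hek kst
Final line count: 13

Answer: 13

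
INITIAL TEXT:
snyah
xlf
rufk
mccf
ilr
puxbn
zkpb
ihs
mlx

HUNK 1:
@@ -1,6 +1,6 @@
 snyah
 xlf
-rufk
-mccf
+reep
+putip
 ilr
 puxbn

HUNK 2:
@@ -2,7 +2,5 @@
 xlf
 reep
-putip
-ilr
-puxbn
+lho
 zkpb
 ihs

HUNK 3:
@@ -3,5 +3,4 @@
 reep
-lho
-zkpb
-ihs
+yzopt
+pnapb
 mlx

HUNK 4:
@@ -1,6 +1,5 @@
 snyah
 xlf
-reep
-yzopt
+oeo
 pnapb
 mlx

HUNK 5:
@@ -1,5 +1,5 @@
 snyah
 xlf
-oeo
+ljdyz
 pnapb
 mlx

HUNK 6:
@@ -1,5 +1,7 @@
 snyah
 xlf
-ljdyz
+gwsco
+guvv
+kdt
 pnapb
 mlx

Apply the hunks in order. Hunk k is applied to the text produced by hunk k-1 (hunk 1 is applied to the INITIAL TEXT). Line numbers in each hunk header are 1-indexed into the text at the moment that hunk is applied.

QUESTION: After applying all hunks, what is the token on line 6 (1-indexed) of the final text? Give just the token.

Hunk 1: at line 1 remove [rufk,mccf] add [reep,putip] -> 9 lines: snyah xlf reep putip ilr puxbn zkpb ihs mlx
Hunk 2: at line 2 remove [putip,ilr,puxbn] add [lho] -> 7 lines: snyah xlf reep lho zkpb ihs mlx
Hunk 3: at line 3 remove [lho,zkpb,ihs] add [yzopt,pnapb] -> 6 lines: snyah xlf reep yzopt pnapb mlx
Hunk 4: at line 1 remove [reep,yzopt] add [oeo] -> 5 lines: snyah xlf oeo pnapb mlx
Hunk 5: at line 1 remove [oeo] add [ljdyz] -> 5 lines: snyah xlf ljdyz pnapb mlx
Hunk 6: at line 1 remove [ljdyz] add [gwsco,guvv,kdt] -> 7 lines: snyah xlf gwsco guvv kdt pnapb mlx
Final line 6: pnapb

Answer: pnapb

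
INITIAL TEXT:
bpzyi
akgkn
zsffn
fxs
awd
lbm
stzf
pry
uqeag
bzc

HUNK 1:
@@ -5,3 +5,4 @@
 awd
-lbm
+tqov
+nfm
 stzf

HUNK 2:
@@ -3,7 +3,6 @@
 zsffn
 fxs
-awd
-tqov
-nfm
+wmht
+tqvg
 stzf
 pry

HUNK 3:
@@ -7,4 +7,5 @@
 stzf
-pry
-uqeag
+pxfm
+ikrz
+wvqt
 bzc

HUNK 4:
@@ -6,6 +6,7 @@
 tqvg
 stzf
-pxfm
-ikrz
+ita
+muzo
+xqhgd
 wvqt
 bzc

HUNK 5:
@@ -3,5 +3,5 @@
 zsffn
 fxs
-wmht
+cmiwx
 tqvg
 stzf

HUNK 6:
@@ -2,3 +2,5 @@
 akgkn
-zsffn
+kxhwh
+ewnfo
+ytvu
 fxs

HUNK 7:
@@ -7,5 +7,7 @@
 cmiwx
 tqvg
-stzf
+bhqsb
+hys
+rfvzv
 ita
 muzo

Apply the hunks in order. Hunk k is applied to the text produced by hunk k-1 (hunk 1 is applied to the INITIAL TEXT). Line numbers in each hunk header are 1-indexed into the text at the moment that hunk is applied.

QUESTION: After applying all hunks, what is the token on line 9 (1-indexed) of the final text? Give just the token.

Hunk 1: at line 5 remove [lbm] add [tqov,nfm] -> 11 lines: bpzyi akgkn zsffn fxs awd tqov nfm stzf pry uqeag bzc
Hunk 2: at line 3 remove [awd,tqov,nfm] add [wmht,tqvg] -> 10 lines: bpzyi akgkn zsffn fxs wmht tqvg stzf pry uqeag bzc
Hunk 3: at line 7 remove [pry,uqeag] add [pxfm,ikrz,wvqt] -> 11 lines: bpzyi akgkn zsffn fxs wmht tqvg stzf pxfm ikrz wvqt bzc
Hunk 4: at line 6 remove [pxfm,ikrz] add [ita,muzo,xqhgd] -> 12 lines: bpzyi akgkn zsffn fxs wmht tqvg stzf ita muzo xqhgd wvqt bzc
Hunk 5: at line 3 remove [wmht] add [cmiwx] -> 12 lines: bpzyi akgkn zsffn fxs cmiwx tqvg stzf ita muzo xqhgd wvqt bzc
Hunk 6: at line 2 remove [zsffn] add [kxhwh,ewnfo,ytvu] -> 14 lines: bpzyi akgkn kxhwh ewnfo ytvu fxs cmiwx tqvg stzf ita muzo xqhgd wvqt bzc
Hunk 7: at line 7 remove [stzf] add [bhqsb,hys,rfvzv] -> 16 lines: bpzyi akgkn kxhwh ewnfo ytvu fxs cmiwx tqvg bhqsb hys rfvzv ita muzo xqhgd wvqt bzc
Final line 9: bhqsb

Answer: bhqsb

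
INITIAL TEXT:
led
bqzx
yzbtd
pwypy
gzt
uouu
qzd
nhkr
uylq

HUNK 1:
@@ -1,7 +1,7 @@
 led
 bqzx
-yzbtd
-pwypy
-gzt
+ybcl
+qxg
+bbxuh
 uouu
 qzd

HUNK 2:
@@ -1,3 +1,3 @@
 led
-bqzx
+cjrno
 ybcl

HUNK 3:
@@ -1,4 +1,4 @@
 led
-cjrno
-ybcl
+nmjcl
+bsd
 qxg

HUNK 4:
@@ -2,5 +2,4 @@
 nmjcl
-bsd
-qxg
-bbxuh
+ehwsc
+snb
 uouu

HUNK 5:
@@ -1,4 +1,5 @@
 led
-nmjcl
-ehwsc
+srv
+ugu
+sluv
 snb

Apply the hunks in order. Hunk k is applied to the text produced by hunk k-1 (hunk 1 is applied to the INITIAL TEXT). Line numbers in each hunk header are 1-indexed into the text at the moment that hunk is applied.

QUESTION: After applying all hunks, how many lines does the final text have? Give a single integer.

Answer: 9

Derivation:
Hunk 1: at line 1 remove [yzbtd,pwypy,gzt] add [ybcl,qxg,bbxuh] -> 9 lines: led bqzx ybcl qxg bbxuh uouu qzd nhkr uylq
Hunk 2: at line 1 remove [bqzx] add [cjrno] -> 9 lines: led cjrno ybcl qxg bbxuh uouu qzd nhkr uylq
Hunk 3: at line 1 remove [cjrno,ybcl] add [nmjcl,bsd] -> 9 lines: led nmjcl bsd qxg bbxuh uouu qzd nhkr uylq
Hunk 4: at line 2 remove [bsd,qxg,bbxuh] add [ehwsc,snb] -> 8 lines: led nmjcl ehwsc snb uouu qzd nhkr uylq
Hunk 5: at line 1 remove [nmjcl,ehwsc] add [srv,ugu,sluv] -> 9 lines: led srv ugu sluv snb uouu qzd nhkr uylq
Final line count: 9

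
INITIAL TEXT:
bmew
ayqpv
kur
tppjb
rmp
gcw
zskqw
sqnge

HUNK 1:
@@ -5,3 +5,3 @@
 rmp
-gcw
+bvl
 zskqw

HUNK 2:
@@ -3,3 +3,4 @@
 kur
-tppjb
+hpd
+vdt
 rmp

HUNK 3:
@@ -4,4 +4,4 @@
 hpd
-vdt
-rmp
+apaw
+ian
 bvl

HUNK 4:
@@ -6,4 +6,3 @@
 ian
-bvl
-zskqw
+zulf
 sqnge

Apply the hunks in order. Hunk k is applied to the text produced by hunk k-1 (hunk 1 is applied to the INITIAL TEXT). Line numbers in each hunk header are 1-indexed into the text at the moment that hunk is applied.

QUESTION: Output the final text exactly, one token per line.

Hunk 1: at line 5 remove [gcw] add [bvl] -> 8 lines: bmew ayqpv kur tppjb rmp bvl zskqw sqnge
Hunk 2: at line 3 remove [tppjb] add [hpd,vdt] -> 9 lines: bmew ayqpv kur hpd vdt rmp bvl zskqw sqnge
Hunk 3: at line 4 remove [vdt,rmp] add [apaw,ian] -> 9 lines: bmew ayqpv kur hpd apaw ian bvl zskqw sqnge
Hunk 4: at line 6 remove [bvl,zskqw] add [zulf] -> 8 lines: bmew ayqpv kur hpd apaw ian zulf sqnge

Answer: bmew
ayqpv
kur
hpd
apaw
ian
zulf
sqnge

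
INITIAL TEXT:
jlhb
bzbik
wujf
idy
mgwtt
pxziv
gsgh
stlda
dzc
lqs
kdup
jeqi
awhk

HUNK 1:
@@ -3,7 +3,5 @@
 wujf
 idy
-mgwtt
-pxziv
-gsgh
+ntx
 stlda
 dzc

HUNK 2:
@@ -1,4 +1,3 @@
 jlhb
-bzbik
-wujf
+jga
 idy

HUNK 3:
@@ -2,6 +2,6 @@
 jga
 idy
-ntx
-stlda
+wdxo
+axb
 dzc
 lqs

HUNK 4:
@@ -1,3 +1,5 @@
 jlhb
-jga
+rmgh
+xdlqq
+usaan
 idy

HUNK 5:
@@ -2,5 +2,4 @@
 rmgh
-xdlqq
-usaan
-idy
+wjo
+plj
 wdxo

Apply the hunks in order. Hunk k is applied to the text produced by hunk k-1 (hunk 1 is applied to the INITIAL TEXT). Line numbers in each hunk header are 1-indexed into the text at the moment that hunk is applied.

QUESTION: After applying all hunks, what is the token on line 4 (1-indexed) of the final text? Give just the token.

Hunk 1: at line 3 remove [mgwtt,pxziv,gsgh] add [ntx] -> 11 lines: jlhb bzbik wujf idy ntx stlda dzc lqs kdup jeqi awhk
Hunk 2: at line 1 remove [bzbik,wujf] add [jga] -> 10 lines: jlhb jga idy ntx stlda dzc lqs kdup jeqi awhk
Hunk 3: at line 2 remove [ntx,stlda] add [wdxo,axb] -> 10 lines: jlhb jga idy wdxo axb dzc lqs kdup jeqi awhk
Hunk 4: at line 1 remove [jga] add [rmgh,xdlqq,usaan] -> 12 lines: jlhb rmgh xdlqq usaan idy wdxo axb dzc lqs kdup jeqi awhk
Hunk 5: at line 2 remove [xdlqq,usaan,idy] add [wjo,plj] -> 11 lines: jlhb rmgh wjo plj wdxo axb dzc lqs kdup jeqi awhk
Final line 4: plj

Answer: plj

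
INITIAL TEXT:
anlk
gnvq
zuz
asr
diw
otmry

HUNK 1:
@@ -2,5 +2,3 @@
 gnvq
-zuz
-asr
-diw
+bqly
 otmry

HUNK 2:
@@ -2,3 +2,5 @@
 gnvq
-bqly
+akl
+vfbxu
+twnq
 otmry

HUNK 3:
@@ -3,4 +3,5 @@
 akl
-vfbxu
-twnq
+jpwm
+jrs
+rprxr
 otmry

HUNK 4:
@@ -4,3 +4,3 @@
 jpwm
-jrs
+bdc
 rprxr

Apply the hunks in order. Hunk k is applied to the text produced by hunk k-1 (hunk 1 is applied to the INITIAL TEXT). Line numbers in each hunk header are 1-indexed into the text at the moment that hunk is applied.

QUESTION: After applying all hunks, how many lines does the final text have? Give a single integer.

Hunk 1: at line 2 remove [zuz,asr,diw] add [bqly] -> 4 lines: anlk gnvq bqly otmry
Hunk 2: at line 2 remove [bqly] add [akl,vfbxu,twnq] -> 6 lines: anlk gnvq akl vfbxu twnq otmry
Hunk 3: at line 3 remove [vfbxu,twnq] add [jpwm,jrs,rprxr] -> 7 lines: anlk gnvq akl jpwm jrs rprxr otmry
Hunk 4: at line 4 remove [jrs] add [bdc] -> 7 lines: anlk gnvq akl jpwm bdc rprxr otmry
Final line count: 7

Answer: 7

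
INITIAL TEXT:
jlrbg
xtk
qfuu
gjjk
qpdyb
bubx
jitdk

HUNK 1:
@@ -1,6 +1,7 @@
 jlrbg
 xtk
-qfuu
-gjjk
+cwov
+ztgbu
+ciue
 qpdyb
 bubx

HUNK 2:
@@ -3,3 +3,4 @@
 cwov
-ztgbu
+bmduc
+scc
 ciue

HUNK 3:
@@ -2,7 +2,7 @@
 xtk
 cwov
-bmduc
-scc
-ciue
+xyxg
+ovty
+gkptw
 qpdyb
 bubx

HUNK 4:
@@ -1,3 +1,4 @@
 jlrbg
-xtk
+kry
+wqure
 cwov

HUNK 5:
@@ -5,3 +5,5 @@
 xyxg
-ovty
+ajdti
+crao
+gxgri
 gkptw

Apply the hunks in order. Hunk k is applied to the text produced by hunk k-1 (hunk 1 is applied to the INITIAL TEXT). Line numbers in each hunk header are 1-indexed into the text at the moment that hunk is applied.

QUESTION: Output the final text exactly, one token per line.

Hunk 1: at line 1 remove [qfuu,gjjk] add [cwov,ztgbu,ciue] -> 8 lines: jlrbg xtk cwov ztgbu ciue qpdyb bubx jitdk
Hunk 2: at line 3 remove [ztgbu] add [bmduc,scc] -> 9 lines: jlrbg xtk cwov bmduc scc ciue qpdyb bubx jitdk
Hunk 3: at line 2 remove [bmduc,scc,ciue] add [xyxg,ovty,gkptw] -> 9 lines: jlrbg xtk cwov xyxg ovty gkptw qpdyb bubx jitdk
Hunk 4: at line 1 remove [xtk] add [kry,wqure] -> 10 lines: jlrbg kry wqure cwov xyxg ovty gkptw qpdyb bubx jitdk
Hunk 5: at line 5 remove [ovty] add [ajdti,crao,gxgri] -> 12 lines: jlrbg kry wqure cwov xyxg ajdti crao gxgri gkptw qpdyb bubx jitdk

Answer: jlrbg
kry
wqure
cwov
xyxg
ajdti
crao
gxgri
gkptw
qpdyb
bubx
jitdk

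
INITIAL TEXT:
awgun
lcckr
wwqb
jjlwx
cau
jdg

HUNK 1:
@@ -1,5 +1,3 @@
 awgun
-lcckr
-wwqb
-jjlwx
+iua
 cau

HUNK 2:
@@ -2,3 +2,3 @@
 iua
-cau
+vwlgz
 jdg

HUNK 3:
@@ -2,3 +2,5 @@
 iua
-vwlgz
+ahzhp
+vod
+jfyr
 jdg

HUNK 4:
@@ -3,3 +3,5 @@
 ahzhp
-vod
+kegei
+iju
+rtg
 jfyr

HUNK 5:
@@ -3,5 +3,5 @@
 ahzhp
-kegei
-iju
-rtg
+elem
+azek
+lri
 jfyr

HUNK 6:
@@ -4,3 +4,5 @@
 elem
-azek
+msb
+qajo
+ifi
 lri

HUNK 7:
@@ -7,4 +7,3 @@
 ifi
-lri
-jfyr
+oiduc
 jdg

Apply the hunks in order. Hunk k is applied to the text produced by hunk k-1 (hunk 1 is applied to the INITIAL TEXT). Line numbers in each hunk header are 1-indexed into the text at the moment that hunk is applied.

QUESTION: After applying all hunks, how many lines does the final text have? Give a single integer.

Hunk 1: at line 1 remove [lcckr,wwqb,jjlwx] add [iua] -> 4 lines: awgun iua cau jdg
Hunk 2: at line 2 remove [cau] add [vwlgz] -> 4 lines: awgun iua vwlgz jdg
Hunk 3: at line 2 remove [vwlgz] add [ahzhp,vod,jfyr] -> 6 lines: awgun iua ahzhp vod jfyr jdg
Hunk 4: at line 3 remove [vod] add [kegei,iju,rtg] -> 8 lines: awgun iua ahzhp kegei iju rtg jfyr jdg
Hunk 5: at line 3 remove [kegei,iju,rtg] add [elem,azek,lri] -> 8 lines: awgun iua ahzhp elem azek lri jfyr jdg
Hunk 6: at line 4 remove [azek] add [msb,qajo,ifi] -> 10 lines: awgun iua ahzhp elem msb qajo ifi lri jfyr jdg
Hunk 7: at line 7 remove [lri,jfyr] add [oiduc] -> 9 lines: awgun iua ahzhp elem msb qajo ifi oiduc jdg
Final line count: 9

Answer: 9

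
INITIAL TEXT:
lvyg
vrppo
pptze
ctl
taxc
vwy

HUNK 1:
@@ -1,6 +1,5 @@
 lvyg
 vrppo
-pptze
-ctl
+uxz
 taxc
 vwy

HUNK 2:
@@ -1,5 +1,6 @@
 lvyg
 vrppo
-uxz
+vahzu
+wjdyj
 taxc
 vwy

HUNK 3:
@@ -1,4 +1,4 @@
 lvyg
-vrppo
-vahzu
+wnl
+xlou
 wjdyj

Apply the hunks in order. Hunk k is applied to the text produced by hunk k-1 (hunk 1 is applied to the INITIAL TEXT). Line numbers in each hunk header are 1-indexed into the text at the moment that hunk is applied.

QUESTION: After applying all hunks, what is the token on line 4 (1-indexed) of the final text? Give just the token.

Hunk 1: at line 1 remove [pptze,ctl] add [uxz] -> 5 lines: lvyg vrppo uxz taxc vwy
Hunk 2: at line 1 remove [uxz] add [vahzu,wjdyj] -> 6 lines: lvyg vrppo vahzu wjdyj taxc vwy
Hunk 3: at line 1 remove [vrppo,vahzu] add [wnl,xlou] -> 6 lines: lvyg wnl xlou wjdyj taxc vwy
Final line 4: wjdyj

Answer: wjdyj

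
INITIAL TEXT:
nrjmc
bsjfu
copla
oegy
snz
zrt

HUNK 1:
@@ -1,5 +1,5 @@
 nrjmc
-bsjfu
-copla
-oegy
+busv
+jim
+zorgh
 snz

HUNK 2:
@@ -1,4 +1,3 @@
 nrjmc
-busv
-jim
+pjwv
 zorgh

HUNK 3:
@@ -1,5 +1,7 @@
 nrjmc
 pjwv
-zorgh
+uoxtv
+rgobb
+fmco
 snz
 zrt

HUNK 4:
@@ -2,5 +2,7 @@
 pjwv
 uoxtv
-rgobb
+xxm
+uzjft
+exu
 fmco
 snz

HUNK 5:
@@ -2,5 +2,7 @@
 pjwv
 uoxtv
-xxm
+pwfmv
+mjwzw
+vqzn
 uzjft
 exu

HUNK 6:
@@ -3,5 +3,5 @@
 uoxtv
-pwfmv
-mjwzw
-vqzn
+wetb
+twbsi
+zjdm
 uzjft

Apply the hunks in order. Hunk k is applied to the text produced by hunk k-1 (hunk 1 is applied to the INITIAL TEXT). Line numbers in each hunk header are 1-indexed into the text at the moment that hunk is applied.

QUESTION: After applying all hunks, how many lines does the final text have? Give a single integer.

Hunk 1: at line 1 remove [bsjfu,copla,oegy] add [busv,jim,zorgh] -> 6 lines: nrjmc busv jim zorgh snz zrt
Hunk 2: at line 1 remove [busv,jim] add [pjwv] -> 5 lines: nrjmc pjwv zorgh snz zrt
Hunk 3: at line 1 remove [zorgh] add [uoxtv,rgobb,fmco] -> 7 lines: nrjmc pjwv uoxtv rgobb fmco snz zrt
Hunk 4: at line 2 remove [rgobb] add [xxm,uzjft,exu] -> 9 lines: nrjmc pjwv uoxtv xxm uzjft exu fmco snz zrt
Hunk 5: at line 2 remove [xxm] add [pwfmv,mjwzw,vqzn] -> 11 lines: nrjmc pjwv uoxtv pwfmv mjwzw vqzn uzjft exu fmco snz zrt
Hunk 6: at line 3 remove [pwfmv,mjwzw,vqzn] add [wetb,twbsi,zjdm] -> 11 lines: nrjmc pjwv uoxtv wetb twbsi zjdm uzjft exu fmco snz zrt
Final line count: 11

Answer: 11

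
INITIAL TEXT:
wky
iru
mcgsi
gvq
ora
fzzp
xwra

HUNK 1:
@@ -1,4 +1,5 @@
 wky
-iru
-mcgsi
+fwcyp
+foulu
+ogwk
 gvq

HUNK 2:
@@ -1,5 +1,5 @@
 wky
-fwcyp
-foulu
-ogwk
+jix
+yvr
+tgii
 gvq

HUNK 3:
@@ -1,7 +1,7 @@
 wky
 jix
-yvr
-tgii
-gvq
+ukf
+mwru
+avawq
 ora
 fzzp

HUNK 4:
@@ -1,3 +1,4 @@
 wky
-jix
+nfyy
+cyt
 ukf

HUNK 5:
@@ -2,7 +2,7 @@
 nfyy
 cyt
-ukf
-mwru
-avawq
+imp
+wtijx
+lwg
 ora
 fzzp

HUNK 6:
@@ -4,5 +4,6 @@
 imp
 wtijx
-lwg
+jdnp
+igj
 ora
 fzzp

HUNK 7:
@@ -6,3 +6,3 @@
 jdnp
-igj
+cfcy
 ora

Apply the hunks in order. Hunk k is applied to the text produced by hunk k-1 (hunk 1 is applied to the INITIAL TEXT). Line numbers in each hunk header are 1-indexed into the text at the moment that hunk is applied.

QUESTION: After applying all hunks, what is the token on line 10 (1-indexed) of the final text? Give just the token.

Answer: xwra

Derivation:
Hunk 1: at line 1 remove [iru,mcgsi] add [fwcyp,foulu,ogwk] -> 8 lines: wky fwcyp foulu ogwk gvq ora fzzp xwra
Hunk 2: at line 1 remove [fwcyp,foulu,ogwk] add [jix,yvr,tgii] -> 8 lines: wky jix yvr tgii gvq ora fzzp xwra
Hunk 3: at line 1 remove [yvr,tgii,gvq] add [ukf,mwru,avawq] -> 8 lines: wky jix ukf mwru avawq ora fzzp xwra
Hunk 4: at line 1 remove [jix] add [nfyy,cyt] -> 9 lines: wky nfyy cyt ukf mwru avawq ora fzzp xwra
Hunk 5: at line 2 remove [ukf,mwru,avawq] add [imp,wtijx,lwg] -> 9 lines: wky nfyy cyt imp wtijx lwg ora fzzp xwra
Hunk 6: at line 4 remove [lwg] add [jdnp,igj] -> 10 lines: wky nfyy cyt imp wtijx jdnp igj ora fzzp xwra
Hunk 7: at line 6 remove [igj] add [cfcy] -> 10 lines: wky nfyy cyt imp wtijx jdnp cfcy ora fzzp xwra
Final line 10: xwra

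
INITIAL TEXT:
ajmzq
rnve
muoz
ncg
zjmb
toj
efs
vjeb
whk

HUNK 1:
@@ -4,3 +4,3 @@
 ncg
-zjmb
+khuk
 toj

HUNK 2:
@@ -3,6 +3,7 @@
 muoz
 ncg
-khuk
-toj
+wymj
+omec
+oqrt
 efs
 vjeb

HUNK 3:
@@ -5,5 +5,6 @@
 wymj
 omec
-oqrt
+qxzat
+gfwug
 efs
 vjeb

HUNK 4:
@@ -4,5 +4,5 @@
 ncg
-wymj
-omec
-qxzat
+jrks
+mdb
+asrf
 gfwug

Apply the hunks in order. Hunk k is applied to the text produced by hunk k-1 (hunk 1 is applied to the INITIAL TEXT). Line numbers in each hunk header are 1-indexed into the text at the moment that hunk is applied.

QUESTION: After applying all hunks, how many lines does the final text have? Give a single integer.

Hunk 1: at line 4 remove [zjmb] add [khuk] -> 9 lines: ajmzq rnve muoz ncg khuk toj efs vjeb whk
Hunk 2: at line 3 remove [khuk,toj] add [wymj,omec,oqrt] -> 10 lines: ajmzq rnve muoz ncg wymj omec oqrt efs vjeb whk
Hunk 3: at line 5 remove [oqrt] add [qxzat,gfwug] -> 11 lines: ajmzq rnve muoz ncg wymj omec qxzat gfwug efs vjeb whk
Hunk 4: at line 4 remove [wymj,omec,qxzat] add [jrks,mdb,asrf] -> 11 lines: ajmzq rnve muoz ncg jrks mdb asrf gfwug efs vjeb whk
Final line count: 11

Answer: 11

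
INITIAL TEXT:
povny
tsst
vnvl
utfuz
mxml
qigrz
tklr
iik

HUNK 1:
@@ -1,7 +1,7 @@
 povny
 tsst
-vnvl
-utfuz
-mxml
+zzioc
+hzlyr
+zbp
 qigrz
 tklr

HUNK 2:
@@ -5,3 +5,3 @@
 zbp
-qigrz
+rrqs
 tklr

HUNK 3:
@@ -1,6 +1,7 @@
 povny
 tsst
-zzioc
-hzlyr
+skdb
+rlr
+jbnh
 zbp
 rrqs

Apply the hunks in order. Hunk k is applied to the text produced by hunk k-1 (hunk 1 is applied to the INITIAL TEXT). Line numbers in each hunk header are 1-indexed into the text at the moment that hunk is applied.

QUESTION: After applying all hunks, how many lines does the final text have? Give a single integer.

Hunk 1: at line 1 remove [vnvl,utfuz,mxml] add [zzioc,hzlyr,zbp] -> 8 lines: povny tsst zzioc hzlyr zbp qigrz tklr iik
Hunk 2: at line 5 remove [qigrz] add [rrqs] -> 8 lines: povny tsst zzioc hzlyr zbp rrqs tklr iik
Hunk 3: at line 1 remove [zzioc,hzlyr] add [skdb,rlr,jbnh] -> 9 lines: povny tsst skdb rlr jbnh zbp rrqs tklr iik
Final line count: 9

Answer: 9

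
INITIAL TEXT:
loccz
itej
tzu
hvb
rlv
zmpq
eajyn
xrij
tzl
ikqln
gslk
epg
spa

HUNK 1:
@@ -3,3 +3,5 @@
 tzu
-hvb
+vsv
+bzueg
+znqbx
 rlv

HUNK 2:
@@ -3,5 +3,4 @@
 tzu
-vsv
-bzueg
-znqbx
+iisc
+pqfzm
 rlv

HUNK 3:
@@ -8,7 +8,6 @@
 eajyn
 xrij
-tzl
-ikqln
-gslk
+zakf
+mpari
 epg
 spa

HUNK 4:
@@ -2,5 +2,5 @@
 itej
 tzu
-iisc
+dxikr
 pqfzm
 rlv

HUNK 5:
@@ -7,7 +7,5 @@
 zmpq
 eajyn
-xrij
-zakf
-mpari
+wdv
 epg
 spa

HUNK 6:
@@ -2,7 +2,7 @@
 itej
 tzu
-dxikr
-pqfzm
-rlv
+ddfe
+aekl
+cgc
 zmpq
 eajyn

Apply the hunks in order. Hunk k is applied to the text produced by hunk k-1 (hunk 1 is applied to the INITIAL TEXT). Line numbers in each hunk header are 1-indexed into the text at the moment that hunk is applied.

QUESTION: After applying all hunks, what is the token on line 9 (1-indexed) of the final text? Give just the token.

Hunk 1: at line 3 remove [hvb] add [vsv,bzueg,znqbx] -> 15 lines: loccz itej tzu vsv bzueg znqbx rlv zmpq eajyn xrij tzl ikqln gslk epg spa
Hunk 2: at line 3 remove [vsv,bzueg,znqbx] add [iisc,pqfzm] -> 14 lines: loccz itej tzu iisc pqfzm rlv zmpq eajyn xrij tzl ikqln gslk epg spa
Hunk 3: at line 8 remove [tzl,ikqln,gslk] add [zakf,mpari] -> 13 lines: loccz itej tzu iisc pqfzm rlv zmpq eajyn xrij zakf mpari epg spa
Hunk 4: at line 2 remove [iisc] add [dxikr] -> 13 lines: loccz itej tzu dxikr pqfzm rlv zmpq eajyn xrij zakf mpari epg spa
Hunk 5: at line 7 remove [xrij,zakf,mpari] add [wdv] -> 11 lines: loccz itej tzu dxikr pqfzm rlv zmpq eajyn wdv epg spa
Hunk 6: at line 2 remove [dxikr,pqfzm,rlv] add [ddfe,aekl,cgc] -> 11 lines: loccz itej tzu ddfe aekl cgc zmpq eajyn wdv epg spa
Final line 9: wdv

Answer: wdv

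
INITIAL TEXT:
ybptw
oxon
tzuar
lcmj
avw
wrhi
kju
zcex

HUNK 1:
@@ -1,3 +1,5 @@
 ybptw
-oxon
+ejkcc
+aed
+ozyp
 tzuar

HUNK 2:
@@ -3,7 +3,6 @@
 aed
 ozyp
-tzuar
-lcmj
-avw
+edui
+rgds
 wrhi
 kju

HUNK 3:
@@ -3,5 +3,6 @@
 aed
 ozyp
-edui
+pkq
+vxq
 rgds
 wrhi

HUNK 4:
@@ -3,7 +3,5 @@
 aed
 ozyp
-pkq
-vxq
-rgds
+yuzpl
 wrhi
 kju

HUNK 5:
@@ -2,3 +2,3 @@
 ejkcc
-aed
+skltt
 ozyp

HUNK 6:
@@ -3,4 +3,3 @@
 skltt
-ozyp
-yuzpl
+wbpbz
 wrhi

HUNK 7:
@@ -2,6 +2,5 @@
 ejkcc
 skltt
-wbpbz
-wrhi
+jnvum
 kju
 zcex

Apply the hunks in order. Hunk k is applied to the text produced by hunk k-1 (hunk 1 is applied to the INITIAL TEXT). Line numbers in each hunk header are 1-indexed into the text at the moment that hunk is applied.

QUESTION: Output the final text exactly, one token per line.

Answer: ybptw
ejkcc
skltt
jnvum
kju
zcex

Derivation:
Hunk 1: at line 1 remove [oxon] add [ejkcc,aed,ozyp] -> 10 lines: ybptw ejkcc aed ozyp tzuar lcmj avw wrhi kju zcex
Hunk 2: at line 3 remove [tzuar,lcmj,avw] add [edui,rgds] -> 9 lines: ybptw ejkcc aed ozyp edui rgds wrhi kju zcex
Hunk 3: at line 3 remove [edui] add [pkq,vxq] -> 10 lines: ybptw ejkcc aed ozyp pkq vxq rgds wrhi kju zcex
Hunk 4: at line 3 remove [pkq,vxq,rgds] add [yuzpl] -> 8 lines: ybptw ejkcc aed ozyp yuzpl wrhi kju zcex
Hunk 5: at line 2 remove [aed] add [skltt] -> 8 lines: ybptw ejkcc skltt ozyp yuzpl wrhi kju zcex
Hunk 6: at line 3 remove [ozyp,yuzpl] add [wbpbz] -> 7 lines: ybptw ejkcc skltt wbpbz wrhi kju zcex
Hunk 7: at line 2 remove [wbpbz,wrhi] add [jnvum] -> 6 lines: ybptw ejkcc skltt jnvum kju zcex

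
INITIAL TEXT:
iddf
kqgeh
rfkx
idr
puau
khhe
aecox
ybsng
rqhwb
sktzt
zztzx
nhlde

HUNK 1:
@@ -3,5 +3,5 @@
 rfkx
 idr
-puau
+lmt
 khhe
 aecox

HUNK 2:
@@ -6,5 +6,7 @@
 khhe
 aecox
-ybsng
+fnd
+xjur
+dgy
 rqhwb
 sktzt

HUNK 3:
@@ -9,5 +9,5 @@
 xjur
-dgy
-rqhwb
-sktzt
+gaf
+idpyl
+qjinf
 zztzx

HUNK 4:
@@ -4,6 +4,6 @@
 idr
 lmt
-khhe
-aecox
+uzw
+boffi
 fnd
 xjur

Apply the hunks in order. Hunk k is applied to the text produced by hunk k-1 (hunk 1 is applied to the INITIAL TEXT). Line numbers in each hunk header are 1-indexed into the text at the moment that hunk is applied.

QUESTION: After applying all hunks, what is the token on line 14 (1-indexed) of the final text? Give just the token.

Answer: nhlde

Derivation:
Hunk 1: at line 3 remove [puau] add [lmt] -> 12 lines: iddf kqgeh rfkx idr lmt khhe aecox ybsng rqhwb sktzt zztzx nhlde
Hunk 2: at line 6 remove [ybsng] add [fnd,xjur,dgy] -> 14 lines: iddf kqgeh rfkx idr lmt khhe aecox fnd xjur dgy rqhwb sktzt zztzx nhlde
Hunk 3: at line 9 remove [dgy,rqhwb,sktzt] add [gaf,idpyl,qjinf] -> 14 lines: iddf kqgeh rfkx idr lmt khhe aecox fnd xjur gaf idpyl qjinf zztzx nhlde
Hunk 4: at line 4 remove [khhe,aecox] add [uzw,boffi] -> 14 lines: iddf kqgeh rfkx idr lmt uzw boffi fnd xjur gaf idpyl qjinf zztzx nhlde
Final line 14: nhlde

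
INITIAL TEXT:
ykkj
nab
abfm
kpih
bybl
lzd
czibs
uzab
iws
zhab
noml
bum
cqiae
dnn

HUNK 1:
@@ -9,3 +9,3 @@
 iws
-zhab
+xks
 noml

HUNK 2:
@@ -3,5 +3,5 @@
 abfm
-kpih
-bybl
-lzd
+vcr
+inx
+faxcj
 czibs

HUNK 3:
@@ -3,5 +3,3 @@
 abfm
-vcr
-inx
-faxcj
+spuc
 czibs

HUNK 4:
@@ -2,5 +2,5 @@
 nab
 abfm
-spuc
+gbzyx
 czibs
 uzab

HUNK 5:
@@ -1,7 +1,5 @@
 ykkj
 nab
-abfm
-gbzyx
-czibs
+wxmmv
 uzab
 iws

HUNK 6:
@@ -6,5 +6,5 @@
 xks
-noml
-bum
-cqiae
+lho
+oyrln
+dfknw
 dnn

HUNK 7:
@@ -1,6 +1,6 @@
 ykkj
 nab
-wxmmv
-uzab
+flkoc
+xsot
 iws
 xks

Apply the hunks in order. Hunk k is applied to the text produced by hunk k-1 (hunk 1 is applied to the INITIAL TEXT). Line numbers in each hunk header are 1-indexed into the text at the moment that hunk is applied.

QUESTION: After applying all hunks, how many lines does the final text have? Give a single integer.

Answer: 10

Derivation:
Hunk 1: at line 9 remove [zhab] add [xks] -> 14 lines: ykkj nab abfm kpih bybl lzd czibs uzab iws xks noml bum cqiae dnn
Hunk 2: at line 3 remove [kpih,bybl,lzd] add [vcr,inx,faxcj] -> 14 lines: ykkj nab abfm vcr inx faxcj czibs uzab iws xks noml bum cqiae dnn
Hunk 3: at line 3 remove [vcr,inx,faxcj] add [spuc] -> 12 lines: ykkj nab abfm spuc czibs uzab iws xks noml bum cqiae dnn
Hunk 4: at line 2 remove [spuc] add [gbzyx] -> 12 lines: ykkj nab abfm gbzyx czibs uzab iws xks noml bum cqiae dnn
Hunk 5: at line 1 remove [abfm,gbzyx,czibs] add [wxmmv] -> 10 lines: ykkj nab wxmmv uzab iws xks noml bum cqiae dnn
Hunk 6: at line 6 remove [noml,bum,cqiae] add [lho,oyrln,dfknw] -> 10 lines: ykkj nab wxmmv uzab iws xks lho oyrln dfknw dnn
Hunk 7: at line 1 remove [wxmmv,uzab] add [flkoc,xsot] -> 10 lines: ykkj nab flkoc xsot iws xks lho oyrln dfknw dnn
Final line count: 10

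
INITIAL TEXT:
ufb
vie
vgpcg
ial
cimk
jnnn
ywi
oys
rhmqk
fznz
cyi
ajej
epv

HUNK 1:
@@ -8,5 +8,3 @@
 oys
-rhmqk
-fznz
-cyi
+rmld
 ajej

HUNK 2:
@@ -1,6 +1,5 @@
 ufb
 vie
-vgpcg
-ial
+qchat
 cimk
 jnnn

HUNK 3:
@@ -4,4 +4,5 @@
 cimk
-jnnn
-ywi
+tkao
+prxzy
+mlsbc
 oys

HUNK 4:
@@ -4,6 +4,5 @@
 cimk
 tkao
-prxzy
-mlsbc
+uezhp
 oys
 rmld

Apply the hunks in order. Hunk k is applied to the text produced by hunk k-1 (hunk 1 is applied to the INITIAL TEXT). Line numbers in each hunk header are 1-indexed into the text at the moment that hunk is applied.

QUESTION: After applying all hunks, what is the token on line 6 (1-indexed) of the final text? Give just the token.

Answer: uezhp

Derivation:
Hunk 1: at line 8 remove [rhmqk,fznz,cyi] add [rmld] -> 11 lines: ufb vie vgpcg ial cimk jnnn ywi oys rmld ajej epv
Hunk 2: at line 1 remove [vgpcg,ial] add [qchat] -> 10 lines: ufb vie qchat cimk jnnn ywi oys rmld ajej epv
Hunk 3: at line 4 remove [jnnn,ywi] add [tkao,prxzy,mlsbc] -> 11 lines: ufb vie qchat cimk tkao prxzy mlsbc oys rmld ajej epv
Hunk 4: at line 4 remove [prxzy,mlsbc] add [uezhp] -> 10 lines: ufb vie qchat cimk tkao uezhp oys rmld ajej epv
Final line 6: uezhp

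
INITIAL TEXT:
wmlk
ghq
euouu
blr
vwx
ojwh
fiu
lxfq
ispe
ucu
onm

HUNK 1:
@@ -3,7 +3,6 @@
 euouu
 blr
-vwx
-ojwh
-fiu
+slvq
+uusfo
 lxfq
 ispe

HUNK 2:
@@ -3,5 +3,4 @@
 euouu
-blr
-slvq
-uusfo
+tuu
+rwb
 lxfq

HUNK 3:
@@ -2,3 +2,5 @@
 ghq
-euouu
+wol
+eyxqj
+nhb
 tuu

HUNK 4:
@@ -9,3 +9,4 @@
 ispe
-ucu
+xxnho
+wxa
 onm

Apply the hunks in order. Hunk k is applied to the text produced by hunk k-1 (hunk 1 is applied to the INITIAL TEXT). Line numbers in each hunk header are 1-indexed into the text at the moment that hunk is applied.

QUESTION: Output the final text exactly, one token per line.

Answer: wmlk
ghq
wol
eyxqj
nhb
tuu
rwb
lxfq
ispe
xxnho
wxa
onm

Derivation:
Hunk 1: at line 3 remove [vwx,ojwh,fiu] add [slvq,uusfo] -> 10 lines: wmlk ghq euouu blr slvq uusfo lxfq ispe ucu onm
Hunk 2: at line 3 remove [blr,slvq,uusfo] add [tuu,rwb] -> 9 lines: wmlk ghq euouu tuu rwb lxfq ispe ucu onm
Hunk 3: at line 2 remove [euouu] add [wol,eyxqj,nhb] -> 11 lines: wmlk ghq wol eyxqj nhb tuu rwb lxfq ispe ucu onm
Hunk 4: at line 9 remove [ucu] add [xxnho,wxa] -> 12 lines: wmlk ghq wol eyxqj nhb tuu rwb lxfq ispe xxnho wxa onm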